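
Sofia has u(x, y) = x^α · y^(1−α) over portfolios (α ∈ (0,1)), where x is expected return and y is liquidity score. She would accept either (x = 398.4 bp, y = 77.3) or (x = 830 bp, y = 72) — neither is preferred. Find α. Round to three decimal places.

α ≈ 0.088

Set the two utilities equal: 398.4^α·77.3^(1−α) = 830^α·72^(1−α).
Rearrange to (398.4/830)^α = (72/77.3)^(1−α) and take logs: α·-0.733969 = (1−α)·-0.071028.
With A = -0.733969 and B = -0.071028: α·A = (1−α)·B, so α = B/(A+B) = -0.071028/-0.804997 ≈ 0.088.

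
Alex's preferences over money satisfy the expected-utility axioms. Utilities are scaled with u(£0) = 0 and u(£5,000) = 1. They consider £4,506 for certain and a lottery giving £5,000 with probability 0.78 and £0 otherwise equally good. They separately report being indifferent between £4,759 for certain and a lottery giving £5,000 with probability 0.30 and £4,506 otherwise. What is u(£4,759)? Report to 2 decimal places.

0.85

First, u(£4,506) = 0.78·u(£5,000) + 0.22·u(£0) = 0.78.
The second indifference gives u(£4,759) = 0.30·u(£5,000) + 0.70·u(£4,506) = 0.30·1.00 + 0.70·0.78 = 0.8460.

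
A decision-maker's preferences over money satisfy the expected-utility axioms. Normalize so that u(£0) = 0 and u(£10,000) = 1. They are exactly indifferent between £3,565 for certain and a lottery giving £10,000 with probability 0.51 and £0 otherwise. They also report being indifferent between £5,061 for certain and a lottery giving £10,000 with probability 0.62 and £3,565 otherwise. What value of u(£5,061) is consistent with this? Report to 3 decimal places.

From the first indifference, u(£3,565) = 0.51·u(£10,000) + 0.49·u(£0) = 0.51·1 + 0.49·0 = 0.51.
The second indifference gives u(£5,061) = 0.62·u(£10,000) + 0.38·u(£3,565) = 0.62·1.00 + 0.38·0.51 = 0.8138.

0.814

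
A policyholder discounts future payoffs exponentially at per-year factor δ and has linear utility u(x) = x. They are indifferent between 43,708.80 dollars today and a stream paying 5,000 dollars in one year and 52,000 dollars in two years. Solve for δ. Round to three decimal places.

Present value of the stream is 5000·δ + 52000·δ². Indifference gives 5000δ + 52000δ² = 43708.80.
That is, 52000δ² + 5000δ − 43708.80 = 0, a quadratic in δ.
The positive root is δ = [−5000 + √(5000² + 4·52000·43708.80)] / (2·52000) = (−5000 + 95480.000)/104000 ≈ 0.870.

δ ≈ 0.870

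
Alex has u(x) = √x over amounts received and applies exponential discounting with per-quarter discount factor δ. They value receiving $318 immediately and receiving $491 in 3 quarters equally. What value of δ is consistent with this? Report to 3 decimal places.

δ ≈ 0.930

Equating discounted utilities: u(318) = δ^3·u(491) ⇒ δ^3 = u(318)/u(491).
Since u(x) = √x, δ^3 = √(318/491) = 0.80477.
Taking the cube root: δ = 0.80477^(1/3) ≈ 0.930.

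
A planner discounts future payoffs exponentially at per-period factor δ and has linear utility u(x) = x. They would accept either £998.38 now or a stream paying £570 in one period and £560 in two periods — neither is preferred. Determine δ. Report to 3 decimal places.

δ ≈ 0.920

Equating present values: 998.38 = 570δ + 560δ².
That is, 560δ² + 570δ − 998.38 = 0, a quadratic in δ.
The positive root is δ = [−570 + √(570² + 4·560·998.38)] / (2·560) = (−570 + 1600.397)/1120 ≈ 0.920.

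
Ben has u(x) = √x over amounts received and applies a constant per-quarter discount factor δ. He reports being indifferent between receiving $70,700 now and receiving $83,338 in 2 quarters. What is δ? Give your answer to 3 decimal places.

Indifference means u(70700) = δ^2 · u(83338), so δ^2 = u(70700)/u(83338).
Since u(x) = √x, δ^2 = √(70700/83338) = 0.92106.
So δ = 0.92106^(1/2) ≈ 0.960.

δ ≈ 0.960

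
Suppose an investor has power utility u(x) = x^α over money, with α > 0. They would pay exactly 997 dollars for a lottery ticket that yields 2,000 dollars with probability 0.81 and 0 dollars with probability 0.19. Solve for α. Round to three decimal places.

α ≈ 0.303

Since u(0) = 0, the lottery's EU is 0.81·2000^α.
Equating: 997^α = 0.81·2000^α, i.e. 0.4985^α = 0.81.
Taking logs: α·ln(997/2000) = ln(0.81), so α = -0.210721 / -0.696152 ≈ 0.303.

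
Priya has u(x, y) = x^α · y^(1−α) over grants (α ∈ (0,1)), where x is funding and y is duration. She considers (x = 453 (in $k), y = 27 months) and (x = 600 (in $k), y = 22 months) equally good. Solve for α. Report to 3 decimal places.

α ≈ 0.422

Set the two utilities equal: 453^α·27^(1−α) = 600^α·22^(1−α).
Rearrange to (453/600)^α = (22/27)^(1−α) and take logs: α·-0.281038 = (1−α)·-0.204794.
With A = -0.281038 and B = -0.204794: α·A = (1−α)·B, so α = B/(A+B) = -0.204794/-0.485832 ≈ 0.422.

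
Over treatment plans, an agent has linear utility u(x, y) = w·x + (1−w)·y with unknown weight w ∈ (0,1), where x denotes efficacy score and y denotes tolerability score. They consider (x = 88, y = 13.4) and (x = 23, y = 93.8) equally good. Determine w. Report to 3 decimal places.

u(88,13.4) = u(23,93.8) means w·88 + (1−w)·13.4 = w·23 + (1−w)·93.8.
w·(88−23) = (1−w)·(93.8−13.4), i.e. w·65 = (1−w)·80.4.
Hence w = 80.4/(65+80.4) = 80.4/145.4 = 0.553.

w = 0.553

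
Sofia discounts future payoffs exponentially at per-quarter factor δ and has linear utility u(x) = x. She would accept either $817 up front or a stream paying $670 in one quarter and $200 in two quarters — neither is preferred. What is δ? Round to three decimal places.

δ ≈ 0.950

The stream is worth 670δ + 200δ² today, so 670δ + 200δ² = 817.
So 200δ² + 670δ − 817 = 0.
By the quadratic formula (taking the positive root), δ = (−670 + √1102500.00) / 400 ≈ 0.950.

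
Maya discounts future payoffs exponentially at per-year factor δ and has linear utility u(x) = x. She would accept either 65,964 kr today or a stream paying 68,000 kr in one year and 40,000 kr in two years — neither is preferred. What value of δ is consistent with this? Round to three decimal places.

Equating present values: 65964 = 68000δ + 40000δ².
That is, 40000δ² + 68000δ − 65964 = 0, a quadratic in δ.
By the quadratic formula (taking the positive root), δ = (−68000 + √15178240000.00) / 80000 ≈ 0.690.

δ ≈ 0.690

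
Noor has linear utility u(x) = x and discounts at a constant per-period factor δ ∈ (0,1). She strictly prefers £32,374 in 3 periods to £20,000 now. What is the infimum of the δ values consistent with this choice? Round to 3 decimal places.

δ > 0.852

Comparing present values: 20000 < δ^3·32374.
Hence δ^3 > 20000/32374 = 0.61778, and x ↦ x^(1/3) is increasing on (0,∞).
δ > (20000/32374)^(1/3) ≈ 0.852.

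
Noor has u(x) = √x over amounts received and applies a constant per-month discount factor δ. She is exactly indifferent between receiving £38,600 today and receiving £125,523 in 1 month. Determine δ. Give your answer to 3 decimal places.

Equating discounted utilities: u(38600) = δ·u(125523) ⇒ δ = u(38600)/u(125523).
With u(x) = √x: δ = √38600/√125523 = √(38600/125523) = 0.55454.

δ ≈ 0.555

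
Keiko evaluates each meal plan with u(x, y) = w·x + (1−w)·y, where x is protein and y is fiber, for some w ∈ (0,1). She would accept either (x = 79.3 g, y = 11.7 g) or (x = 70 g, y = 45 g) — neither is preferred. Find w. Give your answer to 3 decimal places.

u(79.3,11.7) = u(70,45) means w·79.3 + (1−w)·11.7 = w·70 + (1−w)·45.
Rearranging, 9.3·w − 33.3·(1−w) = 0.
The marginal rate of substitution is 33.3/9.3, so w = 33.3/(9.3+33.3) = 0.782.

w = 0.782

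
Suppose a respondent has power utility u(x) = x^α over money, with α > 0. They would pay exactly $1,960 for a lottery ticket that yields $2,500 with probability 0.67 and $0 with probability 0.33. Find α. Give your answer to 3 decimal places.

α ≈ 1.646

Since u(0) = 0, the lottery's EU is 0.67·2500^α.
Setting u(1960) equal to that: 1960^α = 0.67·2500^α ⇒ (1960/2500)^α = 0.67.
Taking logs: α·ln(1960/2500) = ln(0.67), so α = -0.400478 / -0.243346 ≈ 1.646.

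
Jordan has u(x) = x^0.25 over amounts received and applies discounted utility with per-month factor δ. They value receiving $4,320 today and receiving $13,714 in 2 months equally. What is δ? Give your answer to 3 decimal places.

δ ≈ 0.866

Equating discounted utilities: u(4320) = δ^2·u(13714) ⇒ δ^2 = u(4320)/u(13714).
Since u(x) = x^0.25, δ^2 = (4320/13714)^0.25 = 0.31501^0.25 = 0.74917.
Hence δ = (0.74917)^(1/2) = 0.86555.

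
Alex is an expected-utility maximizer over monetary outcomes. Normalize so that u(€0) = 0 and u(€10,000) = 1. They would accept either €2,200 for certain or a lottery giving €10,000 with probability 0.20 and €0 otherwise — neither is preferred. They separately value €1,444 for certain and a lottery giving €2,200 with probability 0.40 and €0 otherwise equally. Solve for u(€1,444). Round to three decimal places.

0.080

The first gamble pins u(€2,200): it must equal 0.20·1 + 0.80·0 = 0.20.
Then u(€1,444) = 0.40·u(€2,200) + 0.60·u(€0) = 0.40·0.20 + 0.60·0.00 = 0.0800.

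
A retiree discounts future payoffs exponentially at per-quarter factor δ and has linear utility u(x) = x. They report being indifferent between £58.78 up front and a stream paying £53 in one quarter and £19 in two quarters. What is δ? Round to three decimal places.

The stream is worth 53δ + 19δ² today, so 53δ + 19δ² = 58.78.
That is, 19δ² + 53δ − 58.78 = 0, a quadratic in δ.
δ = (−53 + √(53² + 4·19·58.78)) / (2·19) = (−53 + √7276.28) / 38 ≈ 0.850.

δ ≈ 0.850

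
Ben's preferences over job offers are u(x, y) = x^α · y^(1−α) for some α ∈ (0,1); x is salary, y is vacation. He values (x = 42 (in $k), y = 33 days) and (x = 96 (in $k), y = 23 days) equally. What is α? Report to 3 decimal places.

Set the two utilities equal: 42^α·33^(1−α) = 96^α·23^(1−α).
Rearrange to (42/96)^α = (23/33)^(1−α) and take logs: α·-0.826679 = (1−α)·-0.361013.
Thus α·(-1.187692) = -0.361013, so α = -0.361013/-1.187692 ≈ 0.304.

α ≈ 0.304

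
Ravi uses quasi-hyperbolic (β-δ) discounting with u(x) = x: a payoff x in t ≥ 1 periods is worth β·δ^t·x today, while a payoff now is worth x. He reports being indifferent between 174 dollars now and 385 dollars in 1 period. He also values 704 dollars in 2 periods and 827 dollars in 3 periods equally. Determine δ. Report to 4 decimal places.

δ ≈ 0.8513

Both payoffs in the second observation are in the future, so β drops out: δ^2·704 = δ^3·827 ⇒ δ = 704/827 = 0.85127.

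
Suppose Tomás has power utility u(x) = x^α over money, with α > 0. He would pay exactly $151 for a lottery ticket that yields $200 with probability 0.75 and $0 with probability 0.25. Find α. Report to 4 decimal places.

α ≈ 1.0236

EU(lottery) = 0.75·200^α + 0.25·0 = 0.75·200^α.
Indifference: 151^α = 0.75·200^α, so (151/200)^α = 0.75.
α = ln(0.75) / ln(151/200) = -0.2876821/-0.2810375 ≈ 1.0236.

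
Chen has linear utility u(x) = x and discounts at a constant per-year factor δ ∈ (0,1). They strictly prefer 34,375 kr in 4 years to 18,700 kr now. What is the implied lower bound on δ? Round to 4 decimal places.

δ > 0.8588

The preference means 18700 < δ^4·34375.
So δ^4 > 18700/34375 = 0.54400; taking the 4th root of both positive sides preserves the inequality.
δ > 0.54400^(1/4) = 0.8588.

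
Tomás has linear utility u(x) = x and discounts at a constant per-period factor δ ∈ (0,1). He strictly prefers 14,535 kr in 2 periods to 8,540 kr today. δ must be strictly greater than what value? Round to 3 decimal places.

δ > 0.767

The preference means 8540 < δ^2·14535.
Hence δ^2 > 8540/14535 = 0.58755, and x ↦ x^(1/2) is increasing on (0,∞).
δ > 0.58755^(1/2) = 0.767.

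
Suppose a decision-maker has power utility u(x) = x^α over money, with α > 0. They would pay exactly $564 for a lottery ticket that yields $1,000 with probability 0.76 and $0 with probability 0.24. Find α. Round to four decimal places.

α ≈ 0.4792

The lottery's expected utility is 0.76·u(1000) + 0.24·u(0) = 0.76·1000^α (since u(0) = 0 for α > 0).
Setting u(564) equal to that: 564^α = 0.76·1000^α ⇒ (564/1000)^α = 0.76.
Taking logs: α·ln(564/1000) = ln(0.76), so α = -0.2744368 / -0.5727010 ≈ 0.4792.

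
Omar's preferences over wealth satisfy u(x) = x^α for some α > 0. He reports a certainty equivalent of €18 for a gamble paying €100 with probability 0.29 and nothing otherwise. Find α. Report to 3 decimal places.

Since u(0) = 0, the lottery's EU is 0.29·100^α.
Indifference: 18^α = 0.29·100^α, so (18/100)^α = 0.29.
α = ln(0.29) / ln(18/100) = -1.237874/-1.714798 ≈ 0.722.

α ≈ 0.722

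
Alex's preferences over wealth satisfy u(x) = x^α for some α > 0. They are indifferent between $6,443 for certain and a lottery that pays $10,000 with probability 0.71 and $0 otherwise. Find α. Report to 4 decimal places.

EU(lottery) = 0.71·10000^α + 0.29·0 = 0.71·10000^α.
Setting u(6443) equal to that: 6443^α = 0.71·10000^α ⇒ (6443/10000)^α = 0.71.
Taking logs: α·ln(6443/10000) = ln(0.71), so α = -0.3424903 / -0.4395908 ≈ 0.7791.

α ≈ 0.7791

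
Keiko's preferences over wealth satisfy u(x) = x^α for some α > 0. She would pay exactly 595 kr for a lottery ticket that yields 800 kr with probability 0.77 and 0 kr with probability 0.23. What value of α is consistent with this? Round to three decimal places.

α ≈ 0.883

EU(lottery) = 0.77·800^α + 0.23·0 = 0.77·800^α.
Equating: 595^α = 0.77·800^α, i.e. 0.7438^α = 0.77.
Taking logs: α·ln(595/800) = ln(0.77), so α = -0.261365 / -0.296050 ≈ 0.883.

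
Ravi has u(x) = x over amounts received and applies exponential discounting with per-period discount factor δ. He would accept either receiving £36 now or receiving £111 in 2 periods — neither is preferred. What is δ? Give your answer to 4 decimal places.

The payoff in 2 periods is discounted by δ^2, so u(36) = δ^2·u(111) and δ^2 = u(36)/u(111).
With u(x) = x: δ^2 = 36/111 = 0.32432.
Taking the square root: δ = 0.32432^(1/2) ≈ 0.5695.

δ ≈ 0.5695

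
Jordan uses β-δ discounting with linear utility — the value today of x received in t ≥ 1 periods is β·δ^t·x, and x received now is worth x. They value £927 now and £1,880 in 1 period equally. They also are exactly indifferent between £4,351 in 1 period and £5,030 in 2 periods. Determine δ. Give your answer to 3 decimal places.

δ ≈ 0.865

The second indifference involves only future payoffs, so β cancels: β·δ^1·4351 = β·δ^2·5030, giving δ = 4351/5030 = 0.86501.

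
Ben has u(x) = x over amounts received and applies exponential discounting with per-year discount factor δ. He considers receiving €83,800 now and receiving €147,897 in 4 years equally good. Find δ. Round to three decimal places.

δ ≈ 0.868

The payoff in 4 years is discounted by δ^4, so u(83800) = δ^4·u(147897) and δ^4 = u(83800)/u(147897).
With u(x) = x: δ^4 = 83800/147897 = 0.56661.
So δ = 0.56661^(1/4) ≈ 0.868.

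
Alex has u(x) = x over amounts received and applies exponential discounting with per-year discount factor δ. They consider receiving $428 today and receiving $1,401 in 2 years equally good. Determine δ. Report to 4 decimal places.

δ ≈ 0.5527

Indifference means u(428) = δ^2 · u(1401), so δ^2 = u(428)/u(1401).
With u(x) = x: δ^2 = 428/1401 = 0.30550.
So δ = 0.30550^(1/2) ≈ 0.5527.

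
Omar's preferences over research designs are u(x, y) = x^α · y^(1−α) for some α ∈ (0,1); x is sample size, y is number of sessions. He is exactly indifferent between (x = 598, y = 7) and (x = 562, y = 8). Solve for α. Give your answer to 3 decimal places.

α ≈ 0.683

The Cobb–Douglas utilities coincide, so 598^α·7^(1−α) = 562^α·8^(1−α).
Taking logs: α·ln 598 + (1−α)·ln 7 = α·ln 562 + (1−α)·ln 8, i.e. α·0.062089 = (1−α)·0.133531.
So α/(1−α) = (0.133531)/(0.062089) = 2.150639, and α = 2.150639/3.150639 ≈ 0.683.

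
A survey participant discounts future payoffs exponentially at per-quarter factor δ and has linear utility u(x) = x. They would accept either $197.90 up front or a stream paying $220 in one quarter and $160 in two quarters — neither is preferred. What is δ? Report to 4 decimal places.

Present value of the stream is 220·δ + 160·δ². Indifference gives 220δ + 160δ² = 197.90.
Rearranged: 160δ² + 220δ − 197.90 = 0.
The positive root is δ = [−220 + √(220² + 4·160·197.90)] / (2·160) = (−220 + 418.397)/320 ≈ 0.6200.

δ ≈ 0.6200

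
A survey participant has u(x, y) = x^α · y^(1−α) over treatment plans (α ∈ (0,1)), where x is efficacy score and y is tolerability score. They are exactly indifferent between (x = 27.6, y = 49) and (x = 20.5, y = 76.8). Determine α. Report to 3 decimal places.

α ≈ 0.602

The Cobb–Douglas utilities coincide, so 27.6^α·49^(1−α) = 20.5^α·76.8^(1−α).
Rearrange to (27.6/20.5)^α = (76.8/49)^(1−α) and take logs: α·0.297391 = (1−α)·0.449384.
With A = 0.297391 and B = 0.449384: α·A = (1−α)·B, so α = B/(A+B) = 0.449384/0.746775 ≈ 0.602.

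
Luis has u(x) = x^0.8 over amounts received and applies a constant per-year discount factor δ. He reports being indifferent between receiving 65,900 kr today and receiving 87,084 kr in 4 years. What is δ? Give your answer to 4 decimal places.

δ ≈ 0.9458

Indifference means u(65900) = δ^4 · u(87084), so δ^4 = u(65900)/u(87084).
With u(x) = x^0.8: δ^4 = 65900^0.8/87084^0.8 = (65900/87084)^0.8 = 0.80012.
Taking the 4th root: δ = 0.80012^(1/4) ≈ 0.9458.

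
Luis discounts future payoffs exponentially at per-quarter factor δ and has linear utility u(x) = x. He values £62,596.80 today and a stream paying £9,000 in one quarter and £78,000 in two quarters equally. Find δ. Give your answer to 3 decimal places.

δ ≈ 0.840

The stream is worth 9000δ + 78000δ² today, so 9000δ + 78000δ² = 62596.80.
That is, 78000δ² + 9000δ − 62596.80 = 0, a quadratic in δ.
By the quadratic formula (taking the positive root), δ = (−9000 + √19611201600.00) / 156000 ≈ 0.840.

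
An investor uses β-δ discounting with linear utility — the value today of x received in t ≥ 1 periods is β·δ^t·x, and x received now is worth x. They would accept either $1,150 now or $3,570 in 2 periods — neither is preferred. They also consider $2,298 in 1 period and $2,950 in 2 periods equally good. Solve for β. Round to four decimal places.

β ≈ 0.5309

From the later pair, β·δ^1·2298 = β·δ^2·2950; dividing through, δ = 2298/2950 = 0.77898.
Substituting δ into 1150 = β·δ^2·3570: β = 1150/(2166.328) ≈ 0.5309.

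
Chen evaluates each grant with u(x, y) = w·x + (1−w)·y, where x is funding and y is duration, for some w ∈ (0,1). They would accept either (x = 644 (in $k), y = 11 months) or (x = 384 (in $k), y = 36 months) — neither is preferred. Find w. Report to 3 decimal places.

w = 0.088

Equating utilities: w·644 + (1−w)·11 = w·384 + (1−w)·36.
Collecting terms: w·260 = (1−w)·25.
Hence w = 25/(260+25) = 25/285 = 0.088.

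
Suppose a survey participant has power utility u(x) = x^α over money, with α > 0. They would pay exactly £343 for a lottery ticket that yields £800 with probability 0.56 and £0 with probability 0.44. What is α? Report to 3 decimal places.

α ≈ 0.685

Since u(0) = 0, the lottery's EU is 0.56·800^α.
Indifference: 343^α = 0.56·800^α, so (343/800)^α = 0.56.
Taking logs: α·ln(343/800) = ln(0.56), so α = -0.579818 / -0.846881 ≈ 0.685.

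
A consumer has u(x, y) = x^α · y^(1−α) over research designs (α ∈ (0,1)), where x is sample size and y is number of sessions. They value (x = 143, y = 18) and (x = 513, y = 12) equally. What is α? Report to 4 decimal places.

α ≈ 0.2409

The Cobb–Douglas utilities coincide, so 143^α·18^(1−α) = 513^α·12^(1−α).
Taking logs: α·ln 143 + (1−α)·ln 18 = α·ln 513 + (1−α)·ln 12, i.e. α·-1.2774312 = (1−α)·-0.4054651.
So α/(1−α) = (-0.4054651)/(-1.2774312) = 0.3174066, and α = 0.3174066/1.3174066 ≈ 0.2409.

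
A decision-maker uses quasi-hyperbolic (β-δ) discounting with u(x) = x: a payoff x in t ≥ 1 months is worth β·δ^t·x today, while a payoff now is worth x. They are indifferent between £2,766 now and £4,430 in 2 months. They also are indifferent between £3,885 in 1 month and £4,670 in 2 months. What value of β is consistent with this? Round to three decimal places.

β ≈ 0.902

Both payoffs in the second observation are in the future, so β drops out: δ^1·3885 = δ^2·4670 ⇒ δ = 3885/4670 = 0.83191.
Substituting δ into 2766 = β·δ^2·4430: β = 2766/(3065.858) ≈ 0.902.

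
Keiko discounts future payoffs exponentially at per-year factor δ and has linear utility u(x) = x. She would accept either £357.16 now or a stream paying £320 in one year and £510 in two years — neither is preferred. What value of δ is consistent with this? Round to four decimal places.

Equating present values: 357.16 = 320δ + 510δ².
That is, 510δ² + 320δ − 357.16 = 0, a quadratic in δ.
The positive root is δ = [−320 + √(320² + 4·510·357.16)] / (2·510) = (−320 + 911.596)/1020 ≈ 0.5800.

δ ≈ 0.5800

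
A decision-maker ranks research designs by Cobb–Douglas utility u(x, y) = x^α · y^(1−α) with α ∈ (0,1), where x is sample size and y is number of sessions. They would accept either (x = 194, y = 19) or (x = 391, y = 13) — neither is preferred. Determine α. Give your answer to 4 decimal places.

α ≈ 0.3513

Set the two utilities equal: 194^α·19^(1−α) = 391^α·13^(1−α).
Rearrange to (194/391)^α = (13/19)^(1−α) and take logs: α·-0.7008494 = (1−α)·-0.3794896.
So α/(1−α) = (-0.3794896)/(-0.7008494) = 0.5414710, and α = 0.5414710/1.5414710 ≈ 0.3513.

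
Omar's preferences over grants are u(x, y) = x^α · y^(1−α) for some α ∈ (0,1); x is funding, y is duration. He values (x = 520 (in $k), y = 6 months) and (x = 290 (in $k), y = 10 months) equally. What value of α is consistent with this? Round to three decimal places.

α ≈ 0.467

Indifference: 520^α · 6^(1−α) = 290^α · 10^(1−α).
(520/290)^α = (10/6)^(1−α); take logs: α·ln(520/290) = (1−α)·ln(10/6), i.e. α·0.583948 = (1−α)·0.510826.
With A = 0.583948 and B = 0.510826: α·A = (1−α)·B, so α = B/(A+B) = 0.510826/1.094774 ≈ 0.467.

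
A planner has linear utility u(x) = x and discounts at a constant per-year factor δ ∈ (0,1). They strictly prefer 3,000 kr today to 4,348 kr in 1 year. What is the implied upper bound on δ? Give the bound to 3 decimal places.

Comparing present values: 3000 > δ·4348.
So δ < 3000/4348 = 0.68997.

δ < 0.690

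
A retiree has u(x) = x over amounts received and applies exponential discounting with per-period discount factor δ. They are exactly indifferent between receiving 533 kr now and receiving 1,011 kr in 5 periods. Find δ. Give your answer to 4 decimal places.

Equating discounted utilities: u(533) = δ^5·u(1011) ⇒ δ^5 = u(533)/u(1011).
With u(x) = x: δ^5 = 533/1011 = 0.52720.
Taking the 5th root: δ = 0.52720^(1/5) ≈ 0.8798.

δ ≈ 0.8798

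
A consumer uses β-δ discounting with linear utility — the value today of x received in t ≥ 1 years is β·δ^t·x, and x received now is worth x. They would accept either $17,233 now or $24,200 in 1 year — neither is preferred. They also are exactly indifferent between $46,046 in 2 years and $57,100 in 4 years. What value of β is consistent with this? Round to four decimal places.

β ≈ 0.7930

Both payoffs in the second observation are in the future, so β drops out: δ^2·46046 = δ^4·57100 ⇒ δ^2 = 46046/57100 = 0.80641, so δ = 0.89800.
Substituting δ into 17233 = β·δ·24200: β = 17233/(21731.678) ≈ 0.7930.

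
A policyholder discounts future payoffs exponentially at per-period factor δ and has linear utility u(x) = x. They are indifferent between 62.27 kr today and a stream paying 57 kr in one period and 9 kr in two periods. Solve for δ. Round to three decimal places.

δ ≈ 0.950

Equating present values: 62.27 = 57δ + 9δ².
So 9δ² + 57δ − 62.27 = 0.
δ = (−57 + √(57² + 4·9·62.27)) / (2·9) = (−57 + √5490.72) / 18 ≈ 0.950.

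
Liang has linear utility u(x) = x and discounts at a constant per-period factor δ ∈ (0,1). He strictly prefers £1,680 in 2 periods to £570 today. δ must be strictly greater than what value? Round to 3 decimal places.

δ > 0.582

The preference means 570 < δ^2·1680.
So δ^2 > 570/1680 = 0.33929; taking the square root of both positive sides preserves the inequality.
δ > (570/1680)^(1/2) ≈ 0.582.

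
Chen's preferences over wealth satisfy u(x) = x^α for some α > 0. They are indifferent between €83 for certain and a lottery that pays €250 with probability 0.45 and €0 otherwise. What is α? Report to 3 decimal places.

EU(lottery) = 0.45·250^α + 0.55·0 = 0.45·250^α.
Setting u(83) equal to that: 83^α = 0.45·250^α ⇒ (83/250)^α = 0.45.
α = ln(0.45) / ln(83/250) = -0.798508/-1.102620 ≈ 0.724.

α ≈ 0.724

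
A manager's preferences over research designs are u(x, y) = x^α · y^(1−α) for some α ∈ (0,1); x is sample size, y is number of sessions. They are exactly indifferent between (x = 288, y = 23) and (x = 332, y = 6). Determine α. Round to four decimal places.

α ≈ 0.9043

Set the two utilities equal: 288^α·23^(1−α) = 332^α·6^(1−α).
Rearrange to (288/332)^α = (6/23)^(1−α) and take logs: α·-0.1421745 = (1−α)·-1.3437347.
So α/(1−α) = (-1.3437347)/(-0.1421745) = 9.4513060, and α = 9.4513060/10.4513060 ≈ 0.9043.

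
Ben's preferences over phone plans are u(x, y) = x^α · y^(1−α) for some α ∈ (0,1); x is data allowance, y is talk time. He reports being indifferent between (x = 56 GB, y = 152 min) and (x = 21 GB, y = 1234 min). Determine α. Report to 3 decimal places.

α ≈ 0.681

Indifference: 56^α · 152^(1−α) = 21^α · 1234^(1−α).
Taking logs: α·ln 56 + (1−α)·ln 152 = α·ln 21 + (1−α)·ln 1234, i.e. α·0.980829 = (1−α)·2.094136.
So α/(1−α) = (2.094136)/(0.980829) = 2.135067, and α = 2.135067/3.135067 ≈ 0.681.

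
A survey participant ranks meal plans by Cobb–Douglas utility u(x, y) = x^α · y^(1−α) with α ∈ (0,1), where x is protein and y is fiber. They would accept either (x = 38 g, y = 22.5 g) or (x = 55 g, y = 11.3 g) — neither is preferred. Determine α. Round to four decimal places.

α ≈ 0.6507

Indifference: 38^α · 22.5^(1−α) = 55^α · 11.3^(1−α).
Taking logs: α·ln 38 + (1−α)·ln 22.5 = α·ln 55 + (1−α)·ln 11.3, i.e. α·-0.3697470 = (1−α)·-0.6887126.
With A = -0.3697470 and B = -0.6887126: α·A = (1−α)·B, so α = B/(A+B) = -0.6887126/-1.0584596 ≈ 0.6507.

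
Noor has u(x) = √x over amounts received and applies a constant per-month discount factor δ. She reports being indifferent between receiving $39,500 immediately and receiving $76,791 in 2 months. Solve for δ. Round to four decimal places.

Indifference means u(39500) = δ^2 · u(76791), so δ^2 = u(39500)/u(76791).
Since u(x) = √x, δ^2 = √(39500/76791) = 0.71721.
Hence δ = (0.71721)^(1/2) = 0.846880.

δ ≈ 0.8469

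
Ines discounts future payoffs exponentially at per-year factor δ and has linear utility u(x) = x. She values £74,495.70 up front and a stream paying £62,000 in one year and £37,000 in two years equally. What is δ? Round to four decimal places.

Equating present values: 74495.70 = 62000δ + 37000δ².
That is, 37000δ² + 62000δ − 74495.70 = 0, a quadratic in δ.
By the quadratic formula (taking the positive root), δ = (−62000 + √14869363600.00) / 74000 ≈ 0.8100.

δ ≈ 0.8100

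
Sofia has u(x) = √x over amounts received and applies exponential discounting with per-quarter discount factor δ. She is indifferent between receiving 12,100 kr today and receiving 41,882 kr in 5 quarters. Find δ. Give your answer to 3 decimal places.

Indifference means u(12100) = δ^5 · u(41882), so δ^5 = u(12100)/u(41882).
Since u(x) = √x, δ^5 = √(12100/41882) = 0.53750.
So δ = 0.53750^(1/5) ≈ 0.883.

δ ≈ 0.883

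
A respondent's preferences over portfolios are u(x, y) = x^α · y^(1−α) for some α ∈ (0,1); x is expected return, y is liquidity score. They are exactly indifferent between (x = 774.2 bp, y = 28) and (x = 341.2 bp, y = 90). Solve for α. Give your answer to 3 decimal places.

α ≈ 0.588

The Cobb–Douglas utilities coincide, so 774.2^α·28^(1−α) = 341.2^α·90^(1−α).
Rearrange to (774.2/341.2)^α = (90/28)^(1−α) and take logs: α·0.819361 = (1−α)·1.167605.
With A = 0.819361 and B = 1.167605: α·A = (1−α)·B, so α = B/(A+B) = 1.167605/1.986966 ≈ 0.588.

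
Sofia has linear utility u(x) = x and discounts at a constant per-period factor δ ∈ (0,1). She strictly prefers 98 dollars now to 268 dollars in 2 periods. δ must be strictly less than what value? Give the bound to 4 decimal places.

Comparing present values: 98 > δ^2·268.
Dividing by 268: δ^2 < 0.36567. Both sides are positive, so the square root keeps the direction.
δ < 0.36567^(1/2) = 0.6047.

δ < 0.6047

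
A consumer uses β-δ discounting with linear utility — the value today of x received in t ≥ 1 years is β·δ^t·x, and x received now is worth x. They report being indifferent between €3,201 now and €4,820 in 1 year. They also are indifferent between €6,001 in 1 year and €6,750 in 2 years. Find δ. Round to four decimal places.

δ ≈ 0.8890

Both payoffs in the second observation are in the future, so β drops out: δ^1·6001 = δ^2·6750 ⇒ δ = 6001/6750 = 0.88904.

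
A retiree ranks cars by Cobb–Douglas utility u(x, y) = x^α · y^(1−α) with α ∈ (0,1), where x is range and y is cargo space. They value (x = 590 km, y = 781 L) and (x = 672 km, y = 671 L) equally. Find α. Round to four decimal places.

The Cobb–Douglas utilities coincide, so 590^α·781^(1−α) = 672^α·671^(1−α).
Rearrange to (590/672)^α = (671/781)^(1−α) and take logs: α·-0.1301358 = (1−α)·-0.1518060.
With A = -0.1301358 and B = -0.1518060: α·A = (1−α)·B, so α = B/(A+B) = -0.1518060/-0.2819418 ≈ 0.5384.

α ≈ 0.5384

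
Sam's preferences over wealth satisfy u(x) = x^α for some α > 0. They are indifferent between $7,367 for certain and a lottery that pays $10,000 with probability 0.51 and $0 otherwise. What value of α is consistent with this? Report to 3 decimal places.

α ≈ 2.204

The lottery's expected utility is 0.51·u(10000) + 0.49·u(0) = 0.51·10000^α (since u(0) = 0 for α > 0).
Indifference: 7367^α = 0.51·10000^α, so (7367/10000)^α = 0.51.
α = ln(0.51) / ln(7367/10000) = -0.673345/-0.305575 ≈ 2.204.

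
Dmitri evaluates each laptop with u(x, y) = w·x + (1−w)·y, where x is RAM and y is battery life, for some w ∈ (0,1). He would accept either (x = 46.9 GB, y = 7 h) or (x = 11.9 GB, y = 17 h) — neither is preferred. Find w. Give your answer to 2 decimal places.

Indifference: w·46.9 + (1−w)·7 = w·11.9 + (1−w)·17.
Collecting terms: w·35 = (1−w)·10.
Hence w = 10/(35+10) = 10/45 = 0.22.

w = 0.22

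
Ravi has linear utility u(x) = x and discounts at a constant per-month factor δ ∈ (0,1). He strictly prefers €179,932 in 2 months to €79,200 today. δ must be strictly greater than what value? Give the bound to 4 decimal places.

δ > 0.6635

The preference means 79200 < δ^2·179932.
Hence δ^2 > 79200/179932 = 0.44017, and x ↦ x^(1/2) is increasing on (0,∞).
δ > 0.44017^(1/2) = 0.6635.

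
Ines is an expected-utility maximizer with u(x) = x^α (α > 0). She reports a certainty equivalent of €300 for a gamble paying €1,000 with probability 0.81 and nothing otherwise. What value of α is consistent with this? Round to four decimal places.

The lottery's expected utility is 0.81·u(1000) + 0.19·u(0) = 0.81·1000^α (since u(0) = 0 for α > 0).
Indifference: 300^α = 0.81·1000^α, so (300/1000)^α = 0.81.
Take logs: α = ln 0.81 / ln(300/1000) ≈ 0.175021.

α ≈ 0.1750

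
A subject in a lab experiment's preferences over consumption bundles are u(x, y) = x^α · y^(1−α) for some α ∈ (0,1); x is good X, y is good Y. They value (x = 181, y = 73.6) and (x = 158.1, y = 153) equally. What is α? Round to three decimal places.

α ≈ 0.844

Indifference: 181^α · 73.6^(1−α) = 158.1^α · 153^(1−α).
Taking logs: α·ln 181 + (1−α)·ln 73.6 = α·ln 158.1 + (1−α)·ln 153, i.e. α·0.135269 = (1−α)·0.731793.
With A = 0.135269 and B = 0.731793: α·A = (1−α)·B, so α = B/(A+B) = 0.731793/0.867062 ≈ 0.844.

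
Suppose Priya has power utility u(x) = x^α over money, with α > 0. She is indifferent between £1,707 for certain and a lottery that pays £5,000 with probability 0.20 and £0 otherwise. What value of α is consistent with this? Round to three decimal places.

EU(lottery) = 0.20·5000^α + 0.80·0 = 0.20·5000^α.
Equating: 1707^α = 0.20·5000^α, i.e. 0.3414^α = 0.20.
Taking logs: α·ln(1707/5000) = ln(0.20), so α = -1.609438 / -1.074700 ≈ 1.498.

α ≈ 1.498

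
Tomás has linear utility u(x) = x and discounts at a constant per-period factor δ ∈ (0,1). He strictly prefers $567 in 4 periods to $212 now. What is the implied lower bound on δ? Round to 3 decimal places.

δ > 0.782

Comparing present values: 212 < δ^4·567.
So δ^4 > 212/567 = 0.37390; taking the 4th root of both positive sides preserves the inequality.
δ > 0.37390^(1/4) = 0.782.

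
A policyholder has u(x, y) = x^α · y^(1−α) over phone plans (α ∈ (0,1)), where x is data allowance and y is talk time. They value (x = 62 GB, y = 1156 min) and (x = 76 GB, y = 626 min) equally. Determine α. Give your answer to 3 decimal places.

α ≈ 0.751

Set the two utilities equal: 62^α·1156^(1−α) = 76^α·626^(1−α).
(62/76)^α = (626/1156)^(1−α); take logs: α·ln(62/76) = (1−α)·ln(626/1156), i.e. α·-0.203599 = (1−α)·-0.613371.
Thus α·(-0.816970) = -0.613371, so α = -0.613371/-0.816970 ≈ 0.751.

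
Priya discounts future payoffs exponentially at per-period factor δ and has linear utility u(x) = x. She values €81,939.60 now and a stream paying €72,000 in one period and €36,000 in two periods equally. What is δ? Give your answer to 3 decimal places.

δ ≈ 0.810

The stream is worth 72000δ + 36000δ² today, so 72000δ + 36000δ² = 81939.60.
Rearranged: 36000δ² + 72000δ − 81939.60 = 0.
The positive root is δ = [−72000 + √(72000² + 4·36000·81939.60)] / (2·36000) = (−72000 + 130320.000)/72000 ≈ 0.810.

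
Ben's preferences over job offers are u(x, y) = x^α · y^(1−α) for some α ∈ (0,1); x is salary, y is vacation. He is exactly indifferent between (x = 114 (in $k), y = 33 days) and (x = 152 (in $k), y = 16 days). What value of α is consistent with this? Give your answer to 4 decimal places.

Set the two utilities equal: 114^α·33^(1−α) = 152^α·16^(1−α).
Taking logs: α·ln 114 + (1−α)·ln 33 = α·ln 152 + (1−α)·ln 16, i.e. α·-0.2876821 = (1−α)·-0.7239188.
Thus α·(-1.0116009) = -0.7239188, so α = -0.7239188/-1.0116009 ≈ 0.7156.

α ≈ 0.7156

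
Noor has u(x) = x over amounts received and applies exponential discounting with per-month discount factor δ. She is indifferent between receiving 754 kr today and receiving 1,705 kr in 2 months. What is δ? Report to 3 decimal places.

Equating discounted utilities: u(754) = δ^2·u(1705) ⇒ δ^2 = u(754)/u(1705).
With u(x) = x: δ^2 = 754/1705 = 0.44223.
Hence δ = (0.44223)^(1/2) = 0.66500.

δ ≈ 0.665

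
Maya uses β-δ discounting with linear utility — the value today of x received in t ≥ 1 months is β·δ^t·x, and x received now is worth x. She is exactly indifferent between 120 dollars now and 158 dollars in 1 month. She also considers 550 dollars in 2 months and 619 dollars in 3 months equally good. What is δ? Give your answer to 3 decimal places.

From the later pair, β·δ^2·550 = β·δ^3·619; dividing through, δ = 550/619 = 0.88853.

δ ≈ 0.889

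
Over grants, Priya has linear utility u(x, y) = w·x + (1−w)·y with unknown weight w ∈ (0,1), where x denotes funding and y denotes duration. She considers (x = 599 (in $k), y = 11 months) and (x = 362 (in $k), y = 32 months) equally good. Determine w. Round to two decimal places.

w = 0.08

Indifference: w·599 + (1−w)·11 = w·362 + (1−w)·32.
Collecting terms: w·237 = (1−w)·21.
So w/(1−w) = 21/237 = 0.0886, giving w = 21/(237+21) = 0.08.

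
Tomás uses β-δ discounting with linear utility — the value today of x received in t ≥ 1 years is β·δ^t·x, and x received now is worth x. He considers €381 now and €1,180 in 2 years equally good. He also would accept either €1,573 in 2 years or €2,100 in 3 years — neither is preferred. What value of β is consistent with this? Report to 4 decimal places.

From the later pair, β·δ^2·1573 = β·δ^3·2100; dividing through, δ = 1573/2100 = 0.74905.
The first indifference: 381 = β·δ^2·1180, so β = 381/(δ^2·1180) = 381/(0.56107·1180) ≈ 0.5755.

β ≈ 0.5755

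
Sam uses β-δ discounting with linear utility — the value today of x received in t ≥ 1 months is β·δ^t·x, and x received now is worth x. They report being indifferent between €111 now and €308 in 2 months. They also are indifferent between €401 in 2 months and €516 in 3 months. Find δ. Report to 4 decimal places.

δ ≈ 0.7771

The second indifference involves only future payoffs, so β cancels: β·δ^2·401 = β·δ^3·516, giving δ = 401/516 = 0.77713.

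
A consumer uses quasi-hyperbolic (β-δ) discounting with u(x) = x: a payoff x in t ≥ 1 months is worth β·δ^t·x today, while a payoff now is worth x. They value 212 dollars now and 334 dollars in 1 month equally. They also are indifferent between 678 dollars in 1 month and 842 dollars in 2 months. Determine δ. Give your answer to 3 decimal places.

δ ≈ 0.805

The second indifference involves only future payoffs, so β cancels: β·δ^1·678 = β·δ^2·842, giving δ = 678/842 = 0.80523.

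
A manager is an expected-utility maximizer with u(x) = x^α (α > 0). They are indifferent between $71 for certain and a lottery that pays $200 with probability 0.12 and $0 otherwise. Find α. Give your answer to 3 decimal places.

Since u(0) = 0, the lottery's EU is 0.12·200^α.
Setting u(71) equal to that: 71^α = 0.12·200^α ⇒ (71/200)^α = 0.12.
Take logs: α = ln 0.12 / ln(71/200) ≈ 2.04730.

α ≈ 2.047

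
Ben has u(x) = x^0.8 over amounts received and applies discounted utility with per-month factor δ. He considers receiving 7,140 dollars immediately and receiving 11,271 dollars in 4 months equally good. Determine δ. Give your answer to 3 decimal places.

Indifference means u(7140) = δ^4 · u(11271), so δ^4 = u(7140)/u(11271).
Since u(x) = x^0.8, δ^4 = (7140/11271)^0.8 = 0.63348^0.8 = 0.69405.
Hence δ = (0.69405)^(1/4) = 0.91274.

δ ≈ 0.913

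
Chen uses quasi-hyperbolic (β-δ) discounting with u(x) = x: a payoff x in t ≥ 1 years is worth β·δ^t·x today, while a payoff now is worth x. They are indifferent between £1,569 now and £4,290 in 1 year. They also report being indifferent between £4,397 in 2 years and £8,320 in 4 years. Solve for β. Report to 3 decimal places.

The second indifference involves only future payoffs, so β cancels: β·δ^2·4397 = β·δ^4·8320, giving δ^2 = 4397/8320 = 0.52849, so δ = 0.72697.
Now use the now-vs-future pair: 1569 = β·δ·4290 gives β = 1569/(0.72697·4290) ≈ 0.503.

β ≈ 0.503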